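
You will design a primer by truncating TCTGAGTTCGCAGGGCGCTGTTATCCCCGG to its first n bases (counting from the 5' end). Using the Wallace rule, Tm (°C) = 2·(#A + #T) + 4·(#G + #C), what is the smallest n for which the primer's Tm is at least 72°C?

First 22 bases: TCTGAGTTCGCAGGGCGCTGTT → Tm = 70°C (< 72°C)
First 23 bases: TCTGAGTTCGCAGGGCGCTGTTA → Tm = 72°C (≥ 72°C)
Since every base adds ≥2°C, Tm only increases with n, so the threshold is first crossed at n = 23.

n = 23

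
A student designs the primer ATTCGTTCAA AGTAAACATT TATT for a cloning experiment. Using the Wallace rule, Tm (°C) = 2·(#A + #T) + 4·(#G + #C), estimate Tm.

Scanning the sequence gives A=9, G=2, T=10, C=3.
So N_AT = 19 and N_GC = 5.
Tm = 2(19) + 4(5) = 38 + 20 = 58°C

58°C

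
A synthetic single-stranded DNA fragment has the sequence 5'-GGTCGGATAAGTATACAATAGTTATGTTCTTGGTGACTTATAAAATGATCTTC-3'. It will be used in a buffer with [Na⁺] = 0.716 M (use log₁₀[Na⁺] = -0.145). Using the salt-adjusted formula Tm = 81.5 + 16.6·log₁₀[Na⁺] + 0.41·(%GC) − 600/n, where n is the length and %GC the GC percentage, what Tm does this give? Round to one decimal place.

Length n = 53. Scanning the sequence gives G=11, T=20, C=6, A=16.
G+C = 17, so %GC = 17/53 × 100 = 32.075%
Salt term: 16.6 × (-0.145) = -2.407
GC term: 0.41 × 32.075 = 13.151; length term: −600/53 = −11.321
Tm = 81.5 + (-2.407) + 13.151 − 11.321 = 80.923 → 80.9°C

80.9°C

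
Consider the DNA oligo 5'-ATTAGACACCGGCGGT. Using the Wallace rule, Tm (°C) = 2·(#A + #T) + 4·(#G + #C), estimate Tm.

G=5, T=3, C=4, A=4
A+T = 7, G+C = 9
Tm = 2×7 + 4×9 = 50°C

50°C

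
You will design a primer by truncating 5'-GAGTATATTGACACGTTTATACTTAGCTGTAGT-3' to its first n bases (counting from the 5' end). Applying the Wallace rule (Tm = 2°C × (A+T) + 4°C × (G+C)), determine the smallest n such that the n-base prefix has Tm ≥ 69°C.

n = 27

First 26 bases: GAGTATATTGACACGTTTATACTTAG → Tm = 68°C (< 69°C)
First 27 bases: GAGTATATTGACACGTTTATACTTAGC → Tm = 72°C (≥ 69°C)
Each additional base adds 2°C (A/T) or 4°C (G/C), so Tm is non-decreasing in n; n = 27 is the first length to reach 69°C.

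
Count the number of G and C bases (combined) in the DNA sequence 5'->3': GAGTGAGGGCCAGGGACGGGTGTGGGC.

C=4, G=16, T=3, A=4
Total G or C: 16 + 4 = 20

20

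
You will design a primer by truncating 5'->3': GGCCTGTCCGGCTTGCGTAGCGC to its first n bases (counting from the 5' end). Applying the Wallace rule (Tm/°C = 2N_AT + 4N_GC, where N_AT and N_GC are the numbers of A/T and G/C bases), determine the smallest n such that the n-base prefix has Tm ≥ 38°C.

n = 11

First 10 bases: GGCCTGTCCG → Tm = 36°C (< 38°C)
First 11 bases: GGCCTGTCCGG → Tm = 40°C (≥ 38°C)
Since every base adds ≥2°C, Tm only increases with n, so the threshold is first crossed at n = 11.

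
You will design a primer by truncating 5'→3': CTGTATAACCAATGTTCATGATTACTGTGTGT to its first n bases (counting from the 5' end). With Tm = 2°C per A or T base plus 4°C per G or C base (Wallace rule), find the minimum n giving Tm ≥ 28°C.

First 9 bases: CTGTATAAC → Tm = 24°C (< 28°C)
First 10 bases: CTGTATAACC → Tm = 28°C (≥ 28°C)
Since every base adds ≥2°C, Tm only increases with n, so the threshold is first crossed at n = 10.

n = 10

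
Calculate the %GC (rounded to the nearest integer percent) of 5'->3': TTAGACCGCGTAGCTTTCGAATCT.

46%

Counting bases: G=5, C=6, A=5, T=8
G+C = 5 + 6 = 11 out of 24 bases
%GC = 11/24 × 100 = 45.83% ≈ 46%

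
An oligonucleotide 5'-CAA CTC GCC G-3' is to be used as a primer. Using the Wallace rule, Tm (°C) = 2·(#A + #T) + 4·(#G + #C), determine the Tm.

34°C

Counting bases: C=5, A=2, T=1, G=2
So N_AT = 3 and N_GC = 7.
Tm = 4·7 + 2·3 = 28 + 6 = 34°C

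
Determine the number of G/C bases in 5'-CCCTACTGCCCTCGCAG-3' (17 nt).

Scanning the sequence gives G=3, A=2, C=9, T=3.
G+C = 3 + 9 = 12

12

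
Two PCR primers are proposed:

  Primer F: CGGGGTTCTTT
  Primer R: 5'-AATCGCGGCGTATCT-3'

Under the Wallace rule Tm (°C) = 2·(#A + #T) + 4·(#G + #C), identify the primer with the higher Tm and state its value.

Primer R, 46°C

Primer F: A+T=5, G+C=6 → Tm = 2(5)+4(6) = 34°C
Primer R: A+T=7, G+C=8 → Tm = 2(7)+4(8) = 46°C
34°C vs 46°C → primer R is higher.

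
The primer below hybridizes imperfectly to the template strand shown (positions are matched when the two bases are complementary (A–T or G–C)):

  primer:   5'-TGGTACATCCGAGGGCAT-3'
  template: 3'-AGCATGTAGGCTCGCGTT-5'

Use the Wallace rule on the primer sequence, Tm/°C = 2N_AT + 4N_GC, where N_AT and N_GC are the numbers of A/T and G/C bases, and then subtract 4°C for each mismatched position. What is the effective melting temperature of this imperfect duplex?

Primer base counts: A=4, T=4, G=6, C=4 → A+T=8, G+C=10
Perfect-match Tm = 2(8) + 4(10) = 16 + 40 = 56°C
Mismatches (positions where the bases are not complementary): 3 (at positions 2, 14, 18)
Effective Tm = 56 − 3×4 = 56 − 12 = 44°C

44°C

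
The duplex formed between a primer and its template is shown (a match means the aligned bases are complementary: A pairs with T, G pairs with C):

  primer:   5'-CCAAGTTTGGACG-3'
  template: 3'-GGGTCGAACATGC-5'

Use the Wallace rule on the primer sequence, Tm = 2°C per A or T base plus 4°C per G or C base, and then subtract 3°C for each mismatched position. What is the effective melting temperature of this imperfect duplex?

31°C

Primer base counts: A=3, T=3, G=4, C=3 → A+T=6, G+C=7
Perfect-match Tm = 2(6) + 4(7) = 12 + 28 = 40°C
Mismatches (positions where the bases are not complementary): 3 (at positions 3, 6, 10)
Effective Tm = 40 − 3×3 = 40 − 9 = 31°C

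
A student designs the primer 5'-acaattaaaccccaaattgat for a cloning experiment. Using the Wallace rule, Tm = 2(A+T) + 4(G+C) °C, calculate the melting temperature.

54°C

C=5, A=10, G=1, T=5
So N_AT = 15 and N_GC = 6.
Tm = 4·6 + 2·15 = 24 + 30 = 54°C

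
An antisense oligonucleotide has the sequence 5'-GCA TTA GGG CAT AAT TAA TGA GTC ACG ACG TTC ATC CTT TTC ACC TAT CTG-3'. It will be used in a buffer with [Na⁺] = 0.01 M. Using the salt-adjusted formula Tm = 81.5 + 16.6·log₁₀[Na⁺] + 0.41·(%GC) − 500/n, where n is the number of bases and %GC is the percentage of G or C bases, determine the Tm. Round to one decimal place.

Length n = 51. Base counts: C=12, A=13, G=9, T=17
G+C = 21, so %GC = 21/51 × 100 = 41.176%
Salt term: 16.6 × (-2) = -33.2
GC term: 0.41 × 41.176 = 16.882; length term: −500/51 = −9.804
Tm = 81.5 + (-33.2) + 16.882 − 9.804 = 55.378 → 55.4°C

55.4°C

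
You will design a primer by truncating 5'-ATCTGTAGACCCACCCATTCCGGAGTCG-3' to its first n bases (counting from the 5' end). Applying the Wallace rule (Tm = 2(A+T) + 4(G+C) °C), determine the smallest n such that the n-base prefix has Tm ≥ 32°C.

n = 11

First 10 bases: ATCTGTAGAC → Tm = 28°C (< 32°C)
First 11 bases: ATCTGTAGACC → Tm = 32°C (≥ 32°C)
Each additional base adds 2°C (A/T) or 4°C (G/C), so Tm is non-decreasing in n; n = 11 is the first length to reach 32°C.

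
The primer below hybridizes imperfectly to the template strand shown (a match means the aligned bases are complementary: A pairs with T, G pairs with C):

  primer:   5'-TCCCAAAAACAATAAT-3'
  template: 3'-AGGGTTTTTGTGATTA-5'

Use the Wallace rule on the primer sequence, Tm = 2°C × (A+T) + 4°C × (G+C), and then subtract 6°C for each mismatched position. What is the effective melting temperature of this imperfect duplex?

Primer base counts: A=9, T=3, G=0, C=4 → A+T=12, G+C=4
Perfect-match Tm = 2(12) + 4(4) = 24 + 16 = 40°C
Mismatches (positions where the bases are not complementary): 1 (at position 12)
Effective Tm = 40 − 1×6 = 40 − 6 = 34°C

34°C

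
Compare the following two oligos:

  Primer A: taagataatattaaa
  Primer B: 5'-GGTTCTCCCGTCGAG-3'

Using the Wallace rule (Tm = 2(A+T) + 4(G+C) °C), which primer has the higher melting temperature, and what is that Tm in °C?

Primer B, 50°C

Primer A: A+T=14, G+C=1 → Tm = 2(14)+4(1) = 32°C
Primer B: A+T=5, G+C=10 → Tm = 2(5)+4(10) = 50°C
32°C vs 50°C → primer B is higher.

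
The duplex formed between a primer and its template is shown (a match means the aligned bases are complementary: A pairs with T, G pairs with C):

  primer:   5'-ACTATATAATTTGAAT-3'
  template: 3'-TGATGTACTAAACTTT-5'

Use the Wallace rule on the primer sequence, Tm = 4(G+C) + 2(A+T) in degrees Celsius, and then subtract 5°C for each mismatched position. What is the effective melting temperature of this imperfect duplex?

21°C

Primer base counts: A=7, T=7, G=1, C=1 → A+T=14, G+C=2
Perfect-match Tm = 2(14) + 4(2) = 28 + 8 = 36°C
Mismatches (positions where the bases are not complementary): 3 (at positions 5, 8, 16)
Effective Tm = 36 − 3×5 = 36 − 15 = 21°C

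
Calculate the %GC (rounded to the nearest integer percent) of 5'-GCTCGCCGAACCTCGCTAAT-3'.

60%

Scanning the sequence gives T=4, A=4, C=8, G=4.
G+C = 4 + 8 = 12 out of 20 bases
%GC = 12/20 × 100 = 60% ≈ 60%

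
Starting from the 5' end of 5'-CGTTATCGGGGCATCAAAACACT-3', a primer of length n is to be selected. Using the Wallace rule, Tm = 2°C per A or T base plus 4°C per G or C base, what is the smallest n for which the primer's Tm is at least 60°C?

First 19 bases: CGTTATCGGGGCATCAAAA → Tm = 56°C (< 60°C)
First 20 bases: CGTTATCGGGGCATCAAAAC → Tm = 60°C (≥ 60°C)
Each additional base adds 2°C (A/T) or 4°C (G/C), so Tm is non-decreasing in n; n = 20 is the first length to reach 60°C.

n = 20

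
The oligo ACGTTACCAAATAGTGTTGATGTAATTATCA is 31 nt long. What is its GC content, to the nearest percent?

29%

C=4, T=11, G=5, A=11
G+C = 5 + 4 = 9 out of 31 bases
%GC = 9/31 × 100 = 29.03% ≈ 29%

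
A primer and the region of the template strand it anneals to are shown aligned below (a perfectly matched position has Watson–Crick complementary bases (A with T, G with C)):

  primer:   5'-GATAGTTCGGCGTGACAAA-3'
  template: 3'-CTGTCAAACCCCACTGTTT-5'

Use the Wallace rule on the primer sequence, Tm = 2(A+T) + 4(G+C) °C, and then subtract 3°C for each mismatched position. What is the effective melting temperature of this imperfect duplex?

Primer base counts: A=6, T=4, G=6, C=3 → A+T=10, G+C=9
Perfect-match Tm = 2(10) + 4(9) = 20 + 36 = 56°C
Mismatches (positions where the bases are not complementary): 3 (at positions 3, 8, 11)
Effective Tm = 56 − 3×3 = 56 − 9 = 47°C

47°C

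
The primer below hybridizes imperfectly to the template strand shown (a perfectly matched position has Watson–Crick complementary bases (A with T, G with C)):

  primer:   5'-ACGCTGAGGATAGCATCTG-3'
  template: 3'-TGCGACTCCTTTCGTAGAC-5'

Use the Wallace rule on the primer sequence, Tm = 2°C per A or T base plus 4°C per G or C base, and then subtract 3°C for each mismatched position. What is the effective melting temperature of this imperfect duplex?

55°C

Primer base counts: A=5, T=4, G=6, C=4 → A+T=9, G+C=10
Perfect-match Tm = 2(9) + 4(10) = 18 + 40 = 58°C
Mismatches (positions where the bases are not complementary): 1 (at position 11)
Effective Tm = 58 − 1×3 = 58 − 3 = 55°C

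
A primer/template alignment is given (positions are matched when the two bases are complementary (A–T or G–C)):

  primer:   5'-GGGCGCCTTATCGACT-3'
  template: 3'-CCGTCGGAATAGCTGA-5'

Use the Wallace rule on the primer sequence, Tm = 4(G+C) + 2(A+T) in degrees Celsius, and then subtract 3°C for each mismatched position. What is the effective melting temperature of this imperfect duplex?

Primer base counts: A=2, T=4, G=5, C=5 → A+T=6, G+C=10
Perfect-match Tm = 2(6) + 4(10) = 12 + 40 = 52°C
Mismatches (positions where the bases are not complementary): 2 (at positions 3, 4)
Effective Tm = 52 − 2×3 = 52 − 6 = 46°C

46°C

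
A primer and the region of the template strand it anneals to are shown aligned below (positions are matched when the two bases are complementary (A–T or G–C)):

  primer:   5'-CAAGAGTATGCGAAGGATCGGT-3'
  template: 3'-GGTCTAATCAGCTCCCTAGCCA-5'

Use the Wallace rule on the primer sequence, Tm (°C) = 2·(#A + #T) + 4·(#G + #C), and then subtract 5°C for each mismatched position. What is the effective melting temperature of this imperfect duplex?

Primer base counts: A=7, T=4, G=8, C=3 → A+T=11, G+C=11
Perfect-match Tm = 2(11) + 4(11) = 22 + 44 = 66°C
Mismatches (positions where the bases are not complementary): 5 (at positions 2, 6, 9, 10, 14)
Effective Tm = 66 − 5×5 = 66 − 25 = 41°C

41°C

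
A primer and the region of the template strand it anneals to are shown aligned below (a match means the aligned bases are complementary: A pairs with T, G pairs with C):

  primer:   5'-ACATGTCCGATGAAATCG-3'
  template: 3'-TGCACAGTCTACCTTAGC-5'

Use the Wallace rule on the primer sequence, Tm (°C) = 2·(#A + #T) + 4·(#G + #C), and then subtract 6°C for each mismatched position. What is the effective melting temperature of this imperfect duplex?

Primer base counts: A=6, T=4, G=4, C=4 → A+T=10, G+C=8
Perfect-match Tm = 2(10) + 4(8) = 20 + 32 = 52°C
Mismatches (positions where the bases are not complementary): 3 (at positions 3, 8, 13)
Effective Tm = 52 − 3×6 = 52 − 18 = 34°C

34°C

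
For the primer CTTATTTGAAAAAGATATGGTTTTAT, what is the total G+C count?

5

G=4, T=12, C=1, A=9
Total G or C: 4 + 1 = 5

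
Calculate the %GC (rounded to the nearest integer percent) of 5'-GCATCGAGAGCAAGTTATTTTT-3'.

36%

T=8, G=5, A=6, C=3
G+C = 5 + 3 = 8 out of 22 bases
%GC = 8/22 × 100 = 36.36% ≈ 36%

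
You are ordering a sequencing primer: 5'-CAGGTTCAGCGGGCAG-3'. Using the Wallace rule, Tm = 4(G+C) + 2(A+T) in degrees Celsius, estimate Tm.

Scanning the sequence gives T=2, A=3, G=7, C=4.
AT pairs contribute 5, GC pairs contribute 11.
Tm = 4·11 + 2·5 = 44 + 10 = 54°C

54°C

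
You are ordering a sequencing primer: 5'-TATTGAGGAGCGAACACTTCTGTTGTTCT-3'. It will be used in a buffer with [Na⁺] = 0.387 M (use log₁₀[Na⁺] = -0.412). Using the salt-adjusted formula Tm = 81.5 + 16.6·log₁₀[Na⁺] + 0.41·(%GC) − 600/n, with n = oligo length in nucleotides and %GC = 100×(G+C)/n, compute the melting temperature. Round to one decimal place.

Length n = 29. Base counts: A=6, G=7, C=5, T=11
G+C = 12, so %GC = 12/29 × 100 = 41.379%
Salt term: 16.6 × (-0.412) = -6.839
GC term: 0.41 × 41.379 = 16.965; length term: −600/29 = −20.69
Tm = 81.5 + (-6.839) + 16.965 − 20.69 = 70.936 → 70.9°C

70.9°C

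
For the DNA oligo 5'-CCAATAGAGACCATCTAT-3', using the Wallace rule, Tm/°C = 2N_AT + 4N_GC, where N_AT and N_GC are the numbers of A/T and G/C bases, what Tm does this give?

50°C

Counting bases: C=5, A=7, T=4, G=2
A+T = 11, G+C = 7
Tm = 2(11) + 4(7) = 22 + 28 = 50°C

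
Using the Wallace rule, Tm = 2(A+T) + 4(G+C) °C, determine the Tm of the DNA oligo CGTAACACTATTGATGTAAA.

52°C

Base counts: A=8, G=3, T=6, C=3
A+T = 14, G+C = 6
Tm = 4·6 + 2·14 = 24 + 28 = 52°C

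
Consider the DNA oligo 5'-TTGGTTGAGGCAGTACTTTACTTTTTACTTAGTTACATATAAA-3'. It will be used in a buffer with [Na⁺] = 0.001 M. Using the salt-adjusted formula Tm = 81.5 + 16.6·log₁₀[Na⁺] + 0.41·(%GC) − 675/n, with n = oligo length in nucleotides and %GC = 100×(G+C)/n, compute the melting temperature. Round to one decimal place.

27.4°C

Length n = 43. Counting bases: A=12, C=5, G=7, T=19
G+C = 12, so %GC = 12/43 × 100 = 27.907%
Salt term: 16.6 × (-3) = -49.8
GC term: 0.41 × 27.907 = 11.442; length term: −675/43 = −15.698
Tm = 81.5 + (-49.8) + 11.442 − 15.698 = 27.444 → 27.4°C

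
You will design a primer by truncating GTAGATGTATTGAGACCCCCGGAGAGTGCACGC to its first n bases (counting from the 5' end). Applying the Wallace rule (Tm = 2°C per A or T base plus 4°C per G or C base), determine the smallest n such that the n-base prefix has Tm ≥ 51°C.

n = 18

First 17 bases: GTAGATGTATTGAGACC → Tm = 48°C (< 51°C)
First 18 bases: GTAGATGTATTGAGACCC → Tm = 52°C (≥ 51°C)
Since every base adds ≥2°C, Tm only increases with n, so the threshold is first crossed at n = 18.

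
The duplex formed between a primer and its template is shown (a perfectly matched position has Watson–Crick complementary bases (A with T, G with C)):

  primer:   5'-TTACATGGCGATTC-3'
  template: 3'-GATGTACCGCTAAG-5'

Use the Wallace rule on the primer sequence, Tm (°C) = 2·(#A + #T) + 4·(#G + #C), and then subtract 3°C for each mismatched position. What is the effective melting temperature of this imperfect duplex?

Primer base counts: A=3, T=5, G=3, C=3 → A+T=8, G+C=6
Perfect-match Tm = 2(8) + 4(6) = 16 + 24 = 40°C
Mismatches (positions where the bases are not complementary): 1 (at position 1)
Effective Tm = 40 − 1×3 = 40 − 3 = 37°C

37°C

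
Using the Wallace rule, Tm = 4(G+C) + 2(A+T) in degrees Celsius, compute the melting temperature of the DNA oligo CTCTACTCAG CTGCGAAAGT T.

Scanning the sequence gives G=4, A=5, T=6, C=6.
A+T = 11, G+C = 10
Tm = 4·10 + 2·11 = 40 + 22 = 62°C

62°C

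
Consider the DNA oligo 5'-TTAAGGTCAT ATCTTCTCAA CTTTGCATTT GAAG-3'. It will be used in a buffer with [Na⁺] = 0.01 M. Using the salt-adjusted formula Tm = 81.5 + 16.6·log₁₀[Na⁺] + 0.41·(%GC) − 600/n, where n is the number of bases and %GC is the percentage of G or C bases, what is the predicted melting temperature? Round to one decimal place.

Length n = 34. G=5, T=14, A=9, C=6
G+C = 11, so %GC = 11/34 × 100 = 32.353%
Salt term: 16.6 × (-2) = -33.2
GC term: 0.41 × 32.353 = 13.265; length term: −600/34 = −17.647
Tm = 81.5 + (-33.2) + 13.265 − 17.647 = 43.918 → 43.9°C

43.9°C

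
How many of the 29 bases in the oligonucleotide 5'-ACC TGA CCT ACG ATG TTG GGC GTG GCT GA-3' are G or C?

Counting bases: C=7, T=7, G=10, A=5
Total G or C: 10 + 7 = 17

17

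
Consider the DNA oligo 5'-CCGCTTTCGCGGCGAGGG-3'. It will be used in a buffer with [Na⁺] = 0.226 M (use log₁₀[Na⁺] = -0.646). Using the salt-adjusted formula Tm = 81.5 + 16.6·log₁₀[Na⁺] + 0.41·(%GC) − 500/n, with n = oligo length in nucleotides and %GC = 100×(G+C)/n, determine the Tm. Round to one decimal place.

74.9°C

Length n = 18. A=1, T=3, C=6, G=8
G+C = 14, so %GC = 14/18 × 100 = 77.778%
Salt term: 16.6 × (-0.646) = -10.724
GC term: 0.41 × 77.778 = 31.889; length term: −500/18 = −27.778
Tm = 81.5 + (-10.724) + 31.889 − 27.778 = 74.887 → 74.9°C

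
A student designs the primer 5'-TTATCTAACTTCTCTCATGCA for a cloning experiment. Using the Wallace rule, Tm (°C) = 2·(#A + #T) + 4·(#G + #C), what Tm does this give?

Base counts: T=9, G=1, C=6, A=5
AT pairs contribute 14, GC pairs contribute 7.
Tm = 4·7 + 2·14 = 28 + 28 = 56°C

56°C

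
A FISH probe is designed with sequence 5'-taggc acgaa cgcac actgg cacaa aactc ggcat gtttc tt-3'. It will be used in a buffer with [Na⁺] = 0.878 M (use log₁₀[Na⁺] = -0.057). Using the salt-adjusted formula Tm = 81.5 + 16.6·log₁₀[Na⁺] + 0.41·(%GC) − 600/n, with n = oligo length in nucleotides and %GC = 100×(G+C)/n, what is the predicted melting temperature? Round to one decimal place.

86.8°C

Length n = 42. T=9, G=9, A=12, C=12
G+C = 21, so %GC = 21/42 × 100 = 50%
Salt term: 16.6 × (-0.057) = -0.946
GC term: 0.41 × 50 = 20.5; length term: −600/42 = −14.286
Tm = 81.5 + (-0.946) + 20.5 − 14.286 = 86.768 → 86.8°C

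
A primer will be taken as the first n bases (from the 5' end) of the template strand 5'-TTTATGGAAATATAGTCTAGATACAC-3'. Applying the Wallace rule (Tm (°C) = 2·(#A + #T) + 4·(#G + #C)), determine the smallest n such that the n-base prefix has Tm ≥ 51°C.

First 20 bases: TTTATGGAAATATAGTCTAG → Tm = 50°C (< 51°C)
First 21 bases: TTTATGGAAATATAGTCTAGA → Tm = 52°C (≥ 51°C)
Each additional base adds 2°C (A/T) or 4°C (G/C), so Tm is non-decreasing in n; n = 21 is the first length to reach 51°C.

n = 21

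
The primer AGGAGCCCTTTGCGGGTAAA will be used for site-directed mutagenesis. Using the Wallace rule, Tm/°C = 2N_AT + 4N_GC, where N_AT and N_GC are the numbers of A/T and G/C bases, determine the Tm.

A=5, C=4, G=7, T=4
AT pairs contribute 9, GC pairs contribute 11.
Tm = 4·11 + 2·9 = 44 + 18 = 62°C

62°C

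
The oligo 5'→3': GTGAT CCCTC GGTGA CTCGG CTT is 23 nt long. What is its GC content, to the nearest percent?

Base counts: T=7, C=7, G=7, A=2
G+C = 7 + 7 = 14 out of 23 bases
%GC = 14/23 × 100 = 60.87% ≈ 61%

61%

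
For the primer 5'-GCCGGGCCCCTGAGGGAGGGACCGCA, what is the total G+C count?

21

A=4, T=1, C=9, G=12
Total G or C: 12 + 9 = 21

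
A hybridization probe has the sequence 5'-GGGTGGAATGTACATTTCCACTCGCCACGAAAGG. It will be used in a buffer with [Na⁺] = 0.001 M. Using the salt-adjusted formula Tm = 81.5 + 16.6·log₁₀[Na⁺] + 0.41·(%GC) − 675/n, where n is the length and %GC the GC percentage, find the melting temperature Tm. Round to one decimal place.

33.6°C

Length n = 34. Scanning the sequence gives T=7, G=10, C=8, A=9.
G+C = 18, so %GC = 18/34 × 100 = 52.941%
Salt term: 16.6 × (-3) = -49.8
GC term: 0.41 × 52.941 = 21.706; length term: −675/34 = −19.853
Tm = 81.5 + (-49.8) + 21.706 − 19.853 = 33.553 → 33.6°C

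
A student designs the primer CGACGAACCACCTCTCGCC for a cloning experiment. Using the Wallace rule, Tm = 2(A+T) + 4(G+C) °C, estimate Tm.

Counting bases: G=3, C=10, A=4, T=2
AT pairs contribute 6, GC pairs contribute 13.
Tm = 2(6) + 4(13) = 12 + 52 = 64°C

64°C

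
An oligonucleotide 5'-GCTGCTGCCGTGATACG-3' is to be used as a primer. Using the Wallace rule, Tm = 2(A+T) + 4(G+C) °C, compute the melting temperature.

Base counts: A=2, C=5, G=6, T=4
A+T = 6, G+C = 11
Tm = 4·11 + 2·6 = 44 + 12 = 56°C

56°C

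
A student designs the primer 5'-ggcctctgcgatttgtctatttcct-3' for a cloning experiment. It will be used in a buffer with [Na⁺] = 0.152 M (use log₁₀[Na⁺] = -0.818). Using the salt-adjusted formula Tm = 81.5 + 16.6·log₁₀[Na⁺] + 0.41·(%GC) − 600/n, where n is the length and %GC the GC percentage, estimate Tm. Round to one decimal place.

Length n = 25. Counting bases: T=11, C=7, A=2, G=5
G+C = 12, so %GC = 12/25 × 100 = 48%
Salt term: 16.6 × (-0.818) = -13.579
GC term: 0.41 × 48 = 19.68; length term: −600/25 = −24
Tm = 81.5 + (-13.579) + 19.68 − 24 = 63.601 → 63.6°C

63.6°C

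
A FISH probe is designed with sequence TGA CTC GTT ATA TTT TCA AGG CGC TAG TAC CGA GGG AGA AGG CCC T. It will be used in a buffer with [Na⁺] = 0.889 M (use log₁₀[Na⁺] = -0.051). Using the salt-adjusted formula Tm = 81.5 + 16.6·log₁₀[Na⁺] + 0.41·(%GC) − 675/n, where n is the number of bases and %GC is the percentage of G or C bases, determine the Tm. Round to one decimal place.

86.5°C

Length n = 46. Base counts: G=13, A=11, T=12, C=10
G+C = 23, so %GC = 23/46 × 100 = 50%
Salt term: 16.6 × (-0.051) = -0.847
GC term: 0.41 × 50 = 20.5; length term: −675/46 = −14.674
Tm = 81.5 + (-0.847) + 20.5 − 14.674 = 86.479 → 86.5°C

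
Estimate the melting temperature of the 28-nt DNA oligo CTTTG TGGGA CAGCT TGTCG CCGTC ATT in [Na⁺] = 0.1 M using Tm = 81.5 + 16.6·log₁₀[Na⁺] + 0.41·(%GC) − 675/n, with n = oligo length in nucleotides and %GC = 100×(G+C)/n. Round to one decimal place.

Length n = 28. Scanning the sequence gives T=10, A=3, G=8, C=7.
G+C = 15, so %GC = 15/28 × 100 = 53.571%
Salt term: 16.6 × (-1) = -16.6
GC term: 0.41 × 53.571 = 21.964; length term: −675/28 = −24.107
Tm = 81.5 + (-16.6) + 21.964 − 24.107 = 62.757 → 62.8°C

62.8°C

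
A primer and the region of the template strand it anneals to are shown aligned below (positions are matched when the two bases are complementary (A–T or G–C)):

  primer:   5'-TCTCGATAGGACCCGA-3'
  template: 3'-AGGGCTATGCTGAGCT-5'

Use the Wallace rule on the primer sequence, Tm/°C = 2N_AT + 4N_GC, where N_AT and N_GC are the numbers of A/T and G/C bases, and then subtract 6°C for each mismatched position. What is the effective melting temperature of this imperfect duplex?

Primer base counts: A=4, T=3, G=4, C=5 → A+T=7, G+C=9
Perfect-match Tm = 2(7) + 4(9) = 14 + 36 = 50°C
Mismatches (positions where the bases are not complementary): 3 (at positions 3, 9, 13)
Effective Tm = 50 − 3×6 = 50 − 18 = 32°C

32°C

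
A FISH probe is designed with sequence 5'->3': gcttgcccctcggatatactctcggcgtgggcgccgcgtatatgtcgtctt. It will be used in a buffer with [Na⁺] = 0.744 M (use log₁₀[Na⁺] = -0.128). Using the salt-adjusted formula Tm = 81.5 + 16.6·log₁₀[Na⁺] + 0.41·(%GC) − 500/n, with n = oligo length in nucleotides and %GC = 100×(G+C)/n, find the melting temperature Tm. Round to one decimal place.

94.5°C

Length n = 51. Scanning the sequence gives A=5, C=16, T=15, G=15.
G+C = 31, so %GC = 31/51 × 100 = 60.784%
Salt term: 16.6 × (-0.128) = -2.125
GC term: 0.41 × 60.784 = 24.921; length term: −500/51 = −9.804
Tm = 81.5 + (-2.125) + 24.921 − 9.804 = 94.492 → 94.5°C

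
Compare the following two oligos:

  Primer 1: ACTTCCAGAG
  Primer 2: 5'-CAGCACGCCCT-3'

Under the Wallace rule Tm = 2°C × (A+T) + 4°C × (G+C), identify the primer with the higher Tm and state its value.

Primer 2, 38°C

Primer 1: A+T=5, G+C=5 → Tm = 2(5)+4(5) = 30°C
Primer 2: A+T=3, G+C=8 → Tm = 2(3)+4(8) = 38°C
30°C vs 38°C → primer 2 is higher.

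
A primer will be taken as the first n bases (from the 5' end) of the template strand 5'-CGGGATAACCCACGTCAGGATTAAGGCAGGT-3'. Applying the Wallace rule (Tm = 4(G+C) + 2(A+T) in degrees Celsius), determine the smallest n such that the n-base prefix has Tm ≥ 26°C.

n = 9

First 8 bases: CGGGATAA → Tm = 24°C (< 26°C)
First 9 bases: CGGGATAAC → Tm = 28°C (≥ 26°C)
Each additional base adds 2°C (A/T) or 4°C (G/C), so Tm is non-decreasing in n; n = 9 is the first length to reach 26°C.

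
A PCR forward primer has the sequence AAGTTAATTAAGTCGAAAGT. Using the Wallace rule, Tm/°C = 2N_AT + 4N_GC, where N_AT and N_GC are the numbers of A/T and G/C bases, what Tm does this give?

50°C

Base counts: T=6, G=4, C=1, A=9
So N_AT = 15 and N_GC = 5.
Tm = 4·5 + 2·15 = 20 + 30 = 50°C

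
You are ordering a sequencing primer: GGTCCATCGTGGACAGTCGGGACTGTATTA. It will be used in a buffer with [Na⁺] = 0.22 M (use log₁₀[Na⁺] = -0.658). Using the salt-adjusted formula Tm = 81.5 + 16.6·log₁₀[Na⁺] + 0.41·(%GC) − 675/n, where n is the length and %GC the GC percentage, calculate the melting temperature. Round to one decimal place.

69.9°C

Length n = 30. Scanning the sequence gives C=6, T=8, A=6, G=10.
G+C = 16, so %GC = 16/30 × 100 = 53.333%
Salt term: 16.6 × (-0.658) = -10.923
GC term: 0.41 × 53.333 = 21.867; length term: −675/30 = −22.5
Tm = 81.5 + (-10.923) + 21.867 − 22.5 = 69.944 → 69.9°C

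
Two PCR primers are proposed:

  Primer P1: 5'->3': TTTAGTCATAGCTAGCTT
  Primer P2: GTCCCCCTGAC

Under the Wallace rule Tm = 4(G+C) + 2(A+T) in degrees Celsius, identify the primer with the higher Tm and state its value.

Primer P1: A+T=12, G+C=6 → Tm = 2(12)+4(6) = 48°C
Primer P2: A+T=3, G+C=8 → Tm = 2(3)+4(8) = 38°C
48°C vs 38°C → primer P1 is higher.

Primer P1, 48°C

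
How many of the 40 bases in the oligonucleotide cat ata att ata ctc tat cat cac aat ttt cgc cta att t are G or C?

Counting bases: G=1, A=13, C=9, T=17
Total G or C: 1 + 9 = 10

10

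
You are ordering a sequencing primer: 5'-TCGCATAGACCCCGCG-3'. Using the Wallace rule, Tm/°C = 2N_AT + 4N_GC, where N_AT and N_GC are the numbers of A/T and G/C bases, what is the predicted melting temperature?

A=3, G=4, T=2, C=7
So N_AT = 5 and N_GC = 11.
Tm = 2×5 + 4×11 = 54°C

54°C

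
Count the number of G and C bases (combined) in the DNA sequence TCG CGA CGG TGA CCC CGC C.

Scanning the sequence gives A=2, C=9, G=6, T=2.
Total G or C: 6 + 9 = 15

15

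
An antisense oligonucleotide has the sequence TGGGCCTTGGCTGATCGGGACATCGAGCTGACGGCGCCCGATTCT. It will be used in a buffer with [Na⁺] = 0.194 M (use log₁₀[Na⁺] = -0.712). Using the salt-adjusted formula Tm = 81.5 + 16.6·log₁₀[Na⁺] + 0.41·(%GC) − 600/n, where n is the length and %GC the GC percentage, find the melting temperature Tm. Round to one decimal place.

Length n = 45. Base counts: C=13, T=10, G=16, A=6
G+C = 29, so %GC = 29/45 × 100 = 64.444%
Salt term: 16.6 × (-0.712) = -11.819
GC term: 0.41 × 64.444 = 26.422; length term: −600/45 = −13.333
Tm = 81.5 + (-11.819) + 26.422 − 13.333 = 82.77 → 82.8°C

82.8°C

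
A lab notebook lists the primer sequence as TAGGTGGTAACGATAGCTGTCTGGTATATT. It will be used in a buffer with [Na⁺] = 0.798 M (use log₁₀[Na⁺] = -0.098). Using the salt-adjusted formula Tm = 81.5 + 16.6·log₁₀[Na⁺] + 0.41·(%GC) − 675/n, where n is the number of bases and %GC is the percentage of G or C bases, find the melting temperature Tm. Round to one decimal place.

Length n = 30. Base counts: T=11, A=7, G=9, C=3
G+C = 12, so %GC = 12/30 × 100 = 40%
Salt term: 16.6 × (-0.098) = -1.627
GC term: 0.41 × 40 = 16.4; length term: −675/30 = −22.5
Tm = 81.5 + (-1.627) + 16.4 − 22.5 = 73.773 → 73.8°C

73.8°C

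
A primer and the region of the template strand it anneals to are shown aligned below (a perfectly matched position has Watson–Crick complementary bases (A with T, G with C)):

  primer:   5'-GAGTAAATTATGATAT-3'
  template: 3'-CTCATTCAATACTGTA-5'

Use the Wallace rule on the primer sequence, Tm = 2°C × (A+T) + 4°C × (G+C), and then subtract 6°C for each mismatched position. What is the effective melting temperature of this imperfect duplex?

Primer base counts: A=7, T=6, G=3, C=0 → A+T=13, G+C=3
Perfect-match Tm = 2(13) + 4(3) = 26 + 12 = 38°C
Mismatches (positions where the bases are not complementary): 2 (at positions 7, 14)
Effective Tm = 38 − 2×6 = 38 − 12 = 26°C

26°C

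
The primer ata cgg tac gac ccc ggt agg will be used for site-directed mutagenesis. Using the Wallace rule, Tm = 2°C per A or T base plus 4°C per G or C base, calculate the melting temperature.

68°C

Base counts: T=3, A=5, C=6, G=7
So N_AT = 8 and N_GC = 13.
Tm = 4·13 + 2·8 = 52 + 16 = 68°C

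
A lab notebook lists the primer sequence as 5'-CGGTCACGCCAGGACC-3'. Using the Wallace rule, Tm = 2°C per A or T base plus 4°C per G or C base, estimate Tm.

56°C

Base counts: T=1, A=3, C=7, G=5
AT pairs contribute 4, GC pairs contribute 12.
Tm = 2(4) + 4(12) = 8 + 48 = 56°C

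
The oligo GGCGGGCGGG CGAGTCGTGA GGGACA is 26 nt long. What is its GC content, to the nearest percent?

Scanning the sequence gives T=2, C=5, A=4, G=15.
G+C = 15 + 5 = 20 out of 26 bases
%GC = 20/26 × 100 = 76.92% ≈ 77%

77%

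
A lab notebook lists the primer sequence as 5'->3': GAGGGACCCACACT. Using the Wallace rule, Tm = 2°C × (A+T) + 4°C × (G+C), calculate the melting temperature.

Base counts: G=4, A=4, T=1, C=5
AT pairs contribute 5, GC pairs contribute 9.
Tm = 4·9 + 2·5 = 36 + 10 = 46°C

46°C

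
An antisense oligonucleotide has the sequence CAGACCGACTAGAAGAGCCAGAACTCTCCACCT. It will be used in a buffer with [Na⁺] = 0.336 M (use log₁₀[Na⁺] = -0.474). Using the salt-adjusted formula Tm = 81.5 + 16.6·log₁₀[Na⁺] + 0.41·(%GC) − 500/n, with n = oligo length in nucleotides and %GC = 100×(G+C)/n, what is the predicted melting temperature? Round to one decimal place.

Length n = 33. Scanning the sequence gives C=12, A=11, T=4, G=6.
G+C = 18, so %GC = 18/33 × 100 = 54.545%
Salt term: 16.6 × (-0.474) = -7.868
GC term: 0.41 × 54.545 = 22.363; length term: −500/33 = −15.152
Tm = 81.5 + (-7.868) + 22.363 − 15.152 = 80.843 → 80.8°C

80.8°C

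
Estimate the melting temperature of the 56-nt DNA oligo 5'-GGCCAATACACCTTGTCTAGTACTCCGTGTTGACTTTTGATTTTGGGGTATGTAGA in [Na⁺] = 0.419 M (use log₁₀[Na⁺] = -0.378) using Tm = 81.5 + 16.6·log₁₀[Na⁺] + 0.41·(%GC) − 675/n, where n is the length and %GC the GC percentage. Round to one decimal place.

Length n = 56. Base counts: G=14, T=21, C=10, A=11
G+C = 24, so %GC = 24/56 × 100 = 42.857%
Salt term: 16.6 × (-0.378) = -6.275
GC term: 0.41 × 42.857 = 17.571; length term: −675/56 = −12.054
Tm = 81.5 + (-6.275) + 17.571 − 12.054 = 80.742 → 80.7°C

80.7°C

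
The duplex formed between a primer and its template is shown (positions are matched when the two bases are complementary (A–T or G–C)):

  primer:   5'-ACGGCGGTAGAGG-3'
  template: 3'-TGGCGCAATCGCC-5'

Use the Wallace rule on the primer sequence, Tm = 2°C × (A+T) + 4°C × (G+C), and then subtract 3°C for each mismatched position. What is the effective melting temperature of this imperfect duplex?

Primer base counts: A=3, T=1, G=7, C=2 → A+T=4, G+C=9
Perfect-match Tm = 2(4) + 4(9) = 8 + 36 = 44°C
Mismatches (positions where the bases are not complementary): 3 (at positions 3, 7, 11)
Effective Tm = 44 − 3×3 = 44 − 9 = 35°C

35°C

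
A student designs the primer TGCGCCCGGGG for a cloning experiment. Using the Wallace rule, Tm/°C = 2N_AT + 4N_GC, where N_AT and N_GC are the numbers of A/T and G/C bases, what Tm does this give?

Counting bases: T=1, C=4, A=0, G=6
So N_AT = 1 and N_GC = 10.
Tm = 2×1 + 4×10 = 42°C

42°C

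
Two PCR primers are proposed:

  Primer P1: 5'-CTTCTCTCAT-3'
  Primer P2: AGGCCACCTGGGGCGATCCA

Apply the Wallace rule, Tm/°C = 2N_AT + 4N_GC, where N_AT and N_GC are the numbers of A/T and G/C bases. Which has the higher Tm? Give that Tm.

Primer P2, 68°C

Primer P1: A+T=6, G+C=4 → Tm = 2(6)+4(4) = 28°C
Primer P2: A+T=6, G+C=14 → Tm = 2(6)+4(14) = 68°C
28°C vs 68°C → primer P2 is higher.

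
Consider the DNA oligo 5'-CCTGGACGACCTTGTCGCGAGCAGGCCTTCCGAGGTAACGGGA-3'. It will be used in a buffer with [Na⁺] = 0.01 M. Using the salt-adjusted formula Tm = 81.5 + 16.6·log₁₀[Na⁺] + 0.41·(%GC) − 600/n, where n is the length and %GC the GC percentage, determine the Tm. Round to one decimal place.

Length n = 43. T=7, A=8, G=15, C=13
G+C = 28, so %GC = 28/43 × 100 = 65.116%
Salt term: 16.6 × (-2) = -33.2
GC term: 0.41 × 65.116 = 26.698; length term: −600/43 = −13.953
Tm = 81.5 + (-33.2) + 26.698 − 13.953 = 61.045 → 61.0°C

61.0°C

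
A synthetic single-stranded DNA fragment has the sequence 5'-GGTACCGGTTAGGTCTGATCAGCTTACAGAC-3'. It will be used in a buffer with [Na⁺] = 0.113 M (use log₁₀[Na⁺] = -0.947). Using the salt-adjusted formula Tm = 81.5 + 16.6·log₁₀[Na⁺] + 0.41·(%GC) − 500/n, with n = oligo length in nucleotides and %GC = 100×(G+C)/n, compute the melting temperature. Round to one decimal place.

Length n = 31. Counting bases: G=9, A=7, T=8, C=7
G+C = 16, so %GC = 16/31 × 100 = 51.613%
Salt term: 16.6 × (-0.947) = -15.72
GC term: 0.41 × 51.613 = 21.161; length term: −500/31 = −16.129
Tm = 81.5 + (-15.72) + 21.161 − 16.129 = 70.812 → 70.8°C

70.8°C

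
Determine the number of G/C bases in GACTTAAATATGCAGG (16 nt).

Scanning the sequence gives T=4, G=4, C=2, A=6.
Total G or C: 4 + 2 = 6

6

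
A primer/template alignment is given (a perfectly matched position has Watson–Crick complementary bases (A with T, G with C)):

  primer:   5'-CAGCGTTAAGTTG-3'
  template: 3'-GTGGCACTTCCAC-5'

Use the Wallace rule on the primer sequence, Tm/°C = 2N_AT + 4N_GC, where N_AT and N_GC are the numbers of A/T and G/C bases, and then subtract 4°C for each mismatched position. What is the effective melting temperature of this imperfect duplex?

Primer base counts: A=3, T=4, G=4, C=2 → A+T=7, G+C=6
Perfect-match Tm = 2(7) + 4(6) = 14 + 24 = 38°C
Mismatches (positions where the bases are not complementary): 3 (at positions 3, 7, 11)
Effective Tm = 38 − 3×4 = 38 − 12 = 26°C

26°C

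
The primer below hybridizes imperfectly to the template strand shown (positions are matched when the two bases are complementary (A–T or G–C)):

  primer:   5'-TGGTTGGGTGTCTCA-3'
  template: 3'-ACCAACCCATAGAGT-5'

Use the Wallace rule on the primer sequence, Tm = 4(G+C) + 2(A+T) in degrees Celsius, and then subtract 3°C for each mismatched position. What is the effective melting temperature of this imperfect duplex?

43°C

Primer base counts: A=1, T=6, G=6, C=2 → A+T=7, G+C=8
Perfect-match Tm = 2(7) + 4(8) = 14 + 32 = 46°C
Mismatches (positions where the bases are not complementary): 1 (at position 10)
Effective Tm = 46 − 1×3 = 46 − 3 = 43°C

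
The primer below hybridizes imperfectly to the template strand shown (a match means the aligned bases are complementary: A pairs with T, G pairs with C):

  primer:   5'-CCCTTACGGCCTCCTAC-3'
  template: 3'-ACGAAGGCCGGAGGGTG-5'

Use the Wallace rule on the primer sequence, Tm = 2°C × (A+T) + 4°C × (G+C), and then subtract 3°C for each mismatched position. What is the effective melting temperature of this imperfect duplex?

44°C

Primer base counts: A=2, T=4, G=2, C=9 → A+T=6, G+C=11
Perfect-match Tm = 2(6) + 4(11) = 12 + 44 = 56°C
Mismatches (positions where the bases are not complementary): 4 (at positions 1, 2, 6, 15)
Effective Tm = 56 − 4×3 = 56 − 12 = 44°C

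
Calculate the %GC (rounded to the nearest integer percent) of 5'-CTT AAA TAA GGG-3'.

Base counts: C=1, A=5, T=3, G=3
G+C = 3 + 1 = 4 out of 12 bases
%GC = 4/12 × 100 = 33.33% ≈ 33%

33%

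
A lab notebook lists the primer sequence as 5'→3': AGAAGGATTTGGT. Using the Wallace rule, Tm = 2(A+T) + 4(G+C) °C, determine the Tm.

36°C

Base counts: A=4, C=0, T=4, G=5
So N_AT = 8 and N_GC = 5.
Tm = 2×8 + 4×5 = 36°C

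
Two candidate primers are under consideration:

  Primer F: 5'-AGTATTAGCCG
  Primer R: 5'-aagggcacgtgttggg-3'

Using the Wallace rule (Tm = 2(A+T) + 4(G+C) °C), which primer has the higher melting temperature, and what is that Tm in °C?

Primer F: A+T=6, G+C=5 → Tm = 2(6)+4(5) = 32°C
Primer R: A+T=6, G+C=10 → Tm = 2(6)+4(10) = 52°C
32°C vs 52°C → primer R is higher.

Primer R, 52°C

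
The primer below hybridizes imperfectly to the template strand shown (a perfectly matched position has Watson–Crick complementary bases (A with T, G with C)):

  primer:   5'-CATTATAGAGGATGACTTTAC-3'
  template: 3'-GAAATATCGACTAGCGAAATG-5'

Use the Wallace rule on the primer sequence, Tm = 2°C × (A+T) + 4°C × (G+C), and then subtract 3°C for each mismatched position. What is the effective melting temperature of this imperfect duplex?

Primer base counts: A=7, T=7, G=4, C=3 → A+T=14, G+C=7
Perfect-match Tm = 2(14) + 4(7) = 28 + 28 = 56°C
Mismatches (positions where the bases are not complementary): 5 (at positions 2, 9, 10, 14, 15)
Effective Tm = 56 − 5×3 = 56 − 15 = 41°C

41°C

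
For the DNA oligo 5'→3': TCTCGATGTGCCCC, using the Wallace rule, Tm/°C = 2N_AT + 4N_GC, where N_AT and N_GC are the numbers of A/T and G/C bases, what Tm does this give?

Scanning the sequence gives T=4, G=3, C=6, A=1.
A+T = 5, G+C = 9
Tm = 4·9 + 2·5 = 36 + 10 = 46°C

46°C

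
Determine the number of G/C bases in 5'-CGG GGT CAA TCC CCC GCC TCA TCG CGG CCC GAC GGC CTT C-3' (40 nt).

Scanning the sequence gives G=11, A=4, C=19, T=6.
Total G or C: 11 + 19 = 30

30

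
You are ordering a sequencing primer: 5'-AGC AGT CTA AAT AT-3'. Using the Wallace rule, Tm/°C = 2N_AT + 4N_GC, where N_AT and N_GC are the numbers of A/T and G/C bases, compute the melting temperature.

Counting bases: A=6, C=2, T=4, G=2
So N_AT = 10 and N_GC = 4.
Tm = 4·4 + 2·10 = 16 + 20 = 36°C

36°C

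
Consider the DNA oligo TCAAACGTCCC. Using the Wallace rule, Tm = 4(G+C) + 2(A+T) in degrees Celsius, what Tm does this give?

34°C

Base counts: T=2, A=3, C=5, G=1
AT pairs contribute 5, GC pairs contribute 6.
Tm = 4·6 + 2·5 = 24 + 10 = 34°C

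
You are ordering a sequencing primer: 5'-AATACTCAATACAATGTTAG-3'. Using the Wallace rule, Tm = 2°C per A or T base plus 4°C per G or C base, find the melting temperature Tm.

50°C

Scanning the sequence gives A=9, T=6, G=2, C=3.
A+T = 15, G+C = 5
Tm = 4·5 + 2·15 = 20 + 30 = 50°C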